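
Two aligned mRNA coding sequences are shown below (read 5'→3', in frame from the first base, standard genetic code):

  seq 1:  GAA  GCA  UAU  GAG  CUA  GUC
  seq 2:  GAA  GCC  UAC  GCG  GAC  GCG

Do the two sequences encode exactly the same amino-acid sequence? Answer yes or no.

no

Codon 1: GAA Glu / GAA Glu — identical.
Codon 2: GCA Ala / GCC Ala — synonymous.
Codon 3: UAU Tyr / UAC Tyr — synonymous.
Codon 4: GAG Glu / GCG Ala — nonsynonymous.
Codon 5: CUA Leu / GAC Asp — nonsynonymous.
Codon 6: GUC Val / GCG Ala — nonsynonymous.
Nonsynonymous differences: 3 → different protein.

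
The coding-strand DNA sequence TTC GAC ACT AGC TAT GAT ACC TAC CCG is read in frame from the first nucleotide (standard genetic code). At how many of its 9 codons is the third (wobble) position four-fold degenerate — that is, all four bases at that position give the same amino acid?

Codon 1 TTC (Phe): third position 2-fold.
Codon 2 GAC (Asp): third position 2-fold.
Codon 3 ACT (Thr): third position 4-fold.
Codon 4 AGC (Ser): third position 2-fold.
Codon 5 TAT (Tyr): third position 2-fold.
Codon 6 GAT (Asp): third position 2-fold.
Codon 7 ACC (Thr): third position 4-fold.
Codon 8 TAC (Tyr): third position 2-fold.
Codon 9 CCG (Pro): third position 4-fold.
Four-fold degenerate third positions: 3.

3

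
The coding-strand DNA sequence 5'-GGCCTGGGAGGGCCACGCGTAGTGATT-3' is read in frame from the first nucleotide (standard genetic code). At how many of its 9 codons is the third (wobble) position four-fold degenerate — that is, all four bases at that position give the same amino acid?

Codon 1 GGC (Gly): third position 4-fold.
Codon 2 CTG (Leu): third position 4-fold.
Codon 3 GGA (Gly): third position 4-fold.
Codon 4 GGG (Gly): third position 4-fold.
Codon 5 CCA (Pro): third position 4-fold.
Codon 6 CGC (Arg): third position 4-fold.
Codon 7 GTA (Val): third position 4-fold.
Codon 8 GTG (Val): third position 4-fold.
Codon 9 ATT (Ile): third position 3-fold.
Four-fold degenerate third positions: 8.

8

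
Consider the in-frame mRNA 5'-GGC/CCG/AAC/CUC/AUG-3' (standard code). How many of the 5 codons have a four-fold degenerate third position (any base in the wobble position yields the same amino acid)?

Codon 1 GGC (Gly): third position 4-fold.
Codon 2 CCG (Pro): third position 4-fold.
Codon 3 AAC (Asn): third position 2-fold.
Codon 4 CUC (Leu): third position 4-fold.
Codon 5 AUG (Met): third position 1-fold.
Four-fold degenerate third positions: 3.

3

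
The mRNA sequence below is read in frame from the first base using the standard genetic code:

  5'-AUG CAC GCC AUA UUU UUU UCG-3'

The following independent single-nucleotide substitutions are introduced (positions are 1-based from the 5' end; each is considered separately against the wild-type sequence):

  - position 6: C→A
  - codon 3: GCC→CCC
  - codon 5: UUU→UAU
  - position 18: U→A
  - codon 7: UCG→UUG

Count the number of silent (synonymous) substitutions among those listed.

0

Codon 2: CAC (His) → CAA (Gln) — missense.
Codon 3: GCC (Ala) → CCC (Pro) — missense.
Codon 5: UUU (Phe) → UAU (Tyr) — missense.
Codon 6: UUU (Phe) → UUA (Leu) — missense.
Codon 7: UCG (Ser) → UUG (Leu) — missense.
Synonymous: 0 of 5.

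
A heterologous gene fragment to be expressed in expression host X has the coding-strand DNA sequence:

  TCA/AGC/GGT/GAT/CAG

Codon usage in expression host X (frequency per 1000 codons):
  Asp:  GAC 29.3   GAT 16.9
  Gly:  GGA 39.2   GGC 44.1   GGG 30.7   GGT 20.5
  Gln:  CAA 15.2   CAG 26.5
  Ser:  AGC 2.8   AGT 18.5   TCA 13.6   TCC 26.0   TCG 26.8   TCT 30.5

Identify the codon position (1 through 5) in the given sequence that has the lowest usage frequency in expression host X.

Codon 1 TCA (Ser): 13.6 per 1000.
Codon 2 AGC (Ser): 2.8 per 1000.
Codon 3 GGT (Gly): 20.5 per 1000.
Codon 4 GAT (Asp): 16.9 per 1000.
Codon 5 CAG (Gln): 26.5 per 1000.
Lowest frequency is 2.8 at codon 2.

2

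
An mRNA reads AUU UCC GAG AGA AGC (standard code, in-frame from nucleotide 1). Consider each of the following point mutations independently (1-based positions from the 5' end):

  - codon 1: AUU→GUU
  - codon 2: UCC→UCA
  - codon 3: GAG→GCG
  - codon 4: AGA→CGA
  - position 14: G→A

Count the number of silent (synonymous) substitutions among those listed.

2

Codon 1: AUU (Ile) → GUU (Val) — missense.
Codon 2: UCC (Ser) → UCA (Ser) — synonymous.
Codon 3: GAG (Glu) → GCG (Ala) — missense.
Codon 4: AGA (Arg) → CGA (Arg) — synonymous.
Codon 5: AGC (Ser) → AAC (Asn) — missense.
Synonymous: 2 of 5.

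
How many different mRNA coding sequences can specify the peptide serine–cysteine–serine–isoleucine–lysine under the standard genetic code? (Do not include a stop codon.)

Ser: 6 codons.
Cys: 2 codons.
Ser: 6 codons.
Ile: 3 codons.
Lys: 2 codons.
6 × 2 × 6 × 3 × 2 = 432.

432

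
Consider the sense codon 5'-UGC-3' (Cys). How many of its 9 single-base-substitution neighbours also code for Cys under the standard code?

1

Position 1: none → 0 synonymous.
Position 2: none → 0 synonymous.
Position 3: UGU → 1 synonymous.
Total: 0 + 0 + 1 = 1.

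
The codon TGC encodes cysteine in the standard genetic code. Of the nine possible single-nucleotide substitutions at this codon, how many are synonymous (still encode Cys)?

1

Position 1: none → 0 synonymous.
Position 2: none → 0 synonymous.
Position 3: TGT → 1 synonymous.
Total: 0 + 0 + 1 = 1.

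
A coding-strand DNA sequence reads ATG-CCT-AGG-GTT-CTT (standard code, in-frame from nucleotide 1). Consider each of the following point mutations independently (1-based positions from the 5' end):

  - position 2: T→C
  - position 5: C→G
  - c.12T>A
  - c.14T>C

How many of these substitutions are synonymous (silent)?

Codon 1: ATG (Met) → ACG (Thr) — missense.
Codon 2: CCT (Pro) → CGT (Arg) — missense.
Codon 4: GTT (Val) → GTA (Val) — synonymous.
Codon 5: CTT (Leu) → CCT (Pro) — missense.
Synonymous: 1 of 4.

1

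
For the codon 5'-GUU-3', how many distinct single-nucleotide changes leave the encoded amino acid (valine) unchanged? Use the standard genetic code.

3

Position 1: none → 0 synonymous.
Position 2: none → 0 synonymous.
Position 3: GUC, GUA, GUG → 3 synonymous.
Total: 0 + 0 + 3 = 3.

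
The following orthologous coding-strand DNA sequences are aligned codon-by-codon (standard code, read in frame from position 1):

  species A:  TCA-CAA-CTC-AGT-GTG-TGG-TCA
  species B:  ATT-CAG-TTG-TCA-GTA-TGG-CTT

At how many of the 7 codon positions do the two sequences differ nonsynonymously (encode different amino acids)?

2

Codon 1: TCA Ser / ATT Ile — nonsynonymous.
Codon 2: CAA Gln / CAG Gln — synonymous.
Codon 3: CTC Leu / TTG Leu — synonymous.
Codon 4: AGT Ser / TCA Ser — synonymous.
Codon 5: GTG Val / GTA Val — synonymous.
Codon 6: TGG Trp / TGG Trp — identical.
Codon 7: TCA Ser / CTT Leu — nonsynonymous.
Nonsynonymous differences: 2.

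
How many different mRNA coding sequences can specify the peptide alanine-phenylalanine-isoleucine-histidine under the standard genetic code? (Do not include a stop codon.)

Ala: 4 codons.
Phe: 2 codons.
Ile: 3 codons.
His: 2 codons.
4 × 2 × 3 × 2 = 48.

48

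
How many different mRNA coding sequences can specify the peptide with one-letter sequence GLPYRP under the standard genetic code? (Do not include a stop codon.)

Gly: 4 codons.
Leu: 6 codons.
Pro: 4 codons.
Tyr: 2 codons.
Arg: 6 codons.
Pro: 4 codons.
4 × 6 × 4 × 2 × 6 × 4 = 4608.

4608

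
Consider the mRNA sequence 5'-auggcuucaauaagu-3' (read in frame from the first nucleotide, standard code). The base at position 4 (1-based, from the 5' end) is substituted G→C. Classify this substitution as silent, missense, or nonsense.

missense

Position 4 falls in codon 2: GCU → Ala.
After the substitution the codon is CCU → Pro.
Ala ≠ Pro, so this is a missense mutation.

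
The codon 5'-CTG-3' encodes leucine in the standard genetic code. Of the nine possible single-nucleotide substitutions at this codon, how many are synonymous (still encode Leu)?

Position 1: TTG → 1 synonymous.
Position 2: none → 0 synonymous.
Position 3: CTT, CTC, CTA → 3 synonymous.
Total: 1 + 0 + 3 = 4.

4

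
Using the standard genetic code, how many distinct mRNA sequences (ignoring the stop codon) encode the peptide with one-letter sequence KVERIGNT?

Lys: 2 codons.
Val: 4 codons.
Glu: 2 codons.
Arg: 6 codons.
Ile: 3 codons.
Gly: 4 codons.
Asn: 2 codons.
Thr: 4 codons.
2 × 4 × 2 × 6 × 3 × 4 × 2 × 4 = 9216.

9216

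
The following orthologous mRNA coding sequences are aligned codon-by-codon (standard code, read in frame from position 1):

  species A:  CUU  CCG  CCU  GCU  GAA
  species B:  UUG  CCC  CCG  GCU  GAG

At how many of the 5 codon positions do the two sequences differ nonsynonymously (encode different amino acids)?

0

Codon 1: CUU Leu / UUG Leu — synonymous.
Codon 2: CCG Pro / CCC Pro — synonymous.
Codon 3: CCU Pro / CCG Pro — synonymous.
Codon 4: GCU Ala / GCU Ala — identical.
Codon 5: GAA Glu / GAG Glu — synonymous.
Nonsynonymous differences: 0.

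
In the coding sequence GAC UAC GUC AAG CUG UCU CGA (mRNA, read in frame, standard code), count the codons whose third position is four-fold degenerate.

4

Codon 1 GAC (Asp): third position 2-fold.
Codon 2 UAC (Tyr): third position 2-fold.
Codon 3 GUC (Val): third position 4-fold.
Codon 4 AAG (Lys): third position 2-fold.
Codon 5 CUG (Leu): third position 4-fold.
Codon 6 UCU (Ser): third position 4-fold.
Codon 7 CGA (Arg): third position 4-fold.
Four-fold degenerate third positions: 4.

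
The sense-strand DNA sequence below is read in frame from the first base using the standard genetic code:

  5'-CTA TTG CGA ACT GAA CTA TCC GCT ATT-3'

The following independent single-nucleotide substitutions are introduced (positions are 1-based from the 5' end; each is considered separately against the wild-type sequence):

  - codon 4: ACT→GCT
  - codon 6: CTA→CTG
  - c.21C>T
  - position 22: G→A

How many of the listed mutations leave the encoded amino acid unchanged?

Codon 4: ACT (Thr) → GCT (Ala) — missense.
Codon 6: CTA (Leu) → CTG (Leu) — synonymous.
Codon 7: TCC (Ser) → TCT (Ser) — synonymous.
Codon 8: GCT (Ala) → ACT (Thr) — missense.
Synonymous: 2 of 4.

2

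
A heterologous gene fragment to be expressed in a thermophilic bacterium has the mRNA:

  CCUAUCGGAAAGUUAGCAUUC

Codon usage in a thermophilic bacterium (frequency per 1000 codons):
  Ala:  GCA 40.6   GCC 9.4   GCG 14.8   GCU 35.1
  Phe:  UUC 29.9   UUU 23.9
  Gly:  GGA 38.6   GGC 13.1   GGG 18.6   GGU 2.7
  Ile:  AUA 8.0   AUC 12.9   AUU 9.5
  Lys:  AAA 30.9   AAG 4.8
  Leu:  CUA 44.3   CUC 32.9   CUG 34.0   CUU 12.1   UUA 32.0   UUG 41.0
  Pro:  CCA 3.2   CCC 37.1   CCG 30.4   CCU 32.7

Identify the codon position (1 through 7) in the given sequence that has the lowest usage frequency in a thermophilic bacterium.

4

Codon 1 CCU (Pro): 32.7 per 1000.
Codon 2 AUC (Ile): 12.9 per 1000.
Codon 3 GGA (Gly): 38.6 per 1000.
Codon 4 AAG (Lys): 4.8 per 1000.
Codon 5 UUA (Leu): 32.0 per 1000.
Codon 6 GCA (Ala): 40.6 per 1000.
Codon 7 UUC (Phe): 29.9 per 1000.
Lowest frequency is 4.8 at codon 4.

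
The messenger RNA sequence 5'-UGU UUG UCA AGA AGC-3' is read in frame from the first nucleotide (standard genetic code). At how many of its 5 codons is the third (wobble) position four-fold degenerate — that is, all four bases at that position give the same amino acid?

1

Codon 1 UGU (Cys): third position 2-fold.
Codon 2 UUG (Leu): third position 2-fold.
Codon 3 UCA (Ser): third position 4-fold.
Codon 4 AGA (Arg): third position 2-fold.
Codon 5 AGC (Ser): third position 2-fold.
Four-fold degenerate third positions: 1.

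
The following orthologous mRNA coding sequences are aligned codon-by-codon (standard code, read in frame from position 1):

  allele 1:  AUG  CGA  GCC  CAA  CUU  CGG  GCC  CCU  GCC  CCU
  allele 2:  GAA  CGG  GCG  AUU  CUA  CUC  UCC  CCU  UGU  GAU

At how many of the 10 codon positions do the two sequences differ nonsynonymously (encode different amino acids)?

6

Codon 1: AUG Met / GAA Glu — nonsynonymous.
Codon 2: CGA Arg / CGG Arg — synonymous.
Codon 3: GCC Ala / GCG Ala — synonymous.
Codon 4: CAA Gln / AUU Ile — nonsynonymous.
Codon 5: CUU Leu / CUA Leu — synonymous.
Codon 6: CGG Arg / CUC Leu — nonsynonymous.
Codon 7: GCC Ala / UCC Ser — nonsynonymous.
Codon 8: CCU Pro / CCU Pro — identical.
Codon 9: GCC Ala / UGU Cys — nonsynonymous.
Codon 10: CCU Pro / GAU Asp — nonsynonymous.
Nonsynonymous differences: 6.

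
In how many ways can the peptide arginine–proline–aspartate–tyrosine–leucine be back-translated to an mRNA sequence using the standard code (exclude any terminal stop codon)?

Arg: 6 codons.
Pro: 4 codons.
Asp: 2 codons.
Tyr: 2 codons.
Leu: 6 codons.
6 × 4 × 2 × 2 × 6 = 576.

576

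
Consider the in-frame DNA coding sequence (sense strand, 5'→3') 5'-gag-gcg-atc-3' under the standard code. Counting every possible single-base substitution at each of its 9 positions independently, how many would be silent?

6

Codon 1 (GAG, Glu): 1 synonymous substitution.
Codon 2 (GCG, Ala): 3 synonymous substitutions.
Codon 3 (ATC, Ile): 2 synonymous substitutions.
Total: 1 + 3 + 2 = 6.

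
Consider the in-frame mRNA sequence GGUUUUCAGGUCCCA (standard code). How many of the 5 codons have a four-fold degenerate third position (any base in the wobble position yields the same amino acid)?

3

Codon 1 GGU (Gly): third position 4-fold.
Codon 2 UUU (Phe): third position 2-fold.
Codon 3 CAG (Gln): third position 2-fold.
Codon 4 GUC (Val): third position 4-fold.
Codon 5 CCA (Pro): third position 4-fold.
Four-fold degenerate third positions: 3.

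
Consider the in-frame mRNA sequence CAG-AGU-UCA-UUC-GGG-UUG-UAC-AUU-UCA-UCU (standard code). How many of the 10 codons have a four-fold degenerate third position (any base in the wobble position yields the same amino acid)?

4

Codon 1 CAG (Gln): third position 2-fold.
Codon 2 AGU (Ser): third position 2-fold.
Codon 3 UCA (Ser): third position 4-fold.
Codon 4 UUC (Phe): third position 2-fold.
Codon 5 GGG (Gly): third position 4-fold.
Codon 6 UUG (Leu): third position 2-fold.
Codon 7 UAC (Tyr): third position 2-fold.
Codon 8 AUU (Ile): third position 3-fold.
Codon 9 UCA (Ser): third position 4-fold.
Codon 10 UCU (Ser): third position 4-fold.
Four-fold degenerate third positions: 4.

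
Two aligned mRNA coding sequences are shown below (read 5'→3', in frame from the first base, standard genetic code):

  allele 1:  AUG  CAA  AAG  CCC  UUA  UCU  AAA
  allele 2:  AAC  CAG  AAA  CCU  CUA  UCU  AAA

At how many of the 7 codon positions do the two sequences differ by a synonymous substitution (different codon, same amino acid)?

4

Codon 1: AUG Met / AAC Asn — nonsynonymous.
Codon 2: CAA Gln / CAG Gln — synonymous.
Codon 3: AAG Lys / AAA Lys — synonymous.
Codon 4: CCC Pro / CCU Pro — synonymous.
Codon 5: UUA Leu / CUA Leu — synonymous.
Codon 6: UCU Ser / UCU Ser — identical.
Codon 7: AAA Lys / AAA Lys — identical.
Synonymous differences: 4.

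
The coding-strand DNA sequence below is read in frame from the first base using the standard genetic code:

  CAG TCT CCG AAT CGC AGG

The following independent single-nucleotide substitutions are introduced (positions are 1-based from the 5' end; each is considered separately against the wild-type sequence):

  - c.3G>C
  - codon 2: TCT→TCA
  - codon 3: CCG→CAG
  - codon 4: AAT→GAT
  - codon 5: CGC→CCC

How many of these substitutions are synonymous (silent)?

Codon 1: CAG (Gln) → CAC (His) — missense.
Codon 2: TCT (Ser) → TCA (Ser) — synonymous.
Codon 3: CCG (Pro) → CAG (Gln) — missense.
Codon 4: AAT (Asn) → GAT (Asp) — missense.
Codon 5: CGC (Arg) → CCC (Pro) — missense.
Synonymous: 1 of 5.

1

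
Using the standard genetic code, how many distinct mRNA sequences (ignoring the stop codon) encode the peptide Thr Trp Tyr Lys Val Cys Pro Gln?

Thr: 4 codons.
Trp: 1 codon.
Tyr: 2 codons.
Lys: 2 codons.
Val: 4 codons.
Cys: 2 codons.
Pro: 4 codons.
Gln: 2 codons.
4 × 1 × 2 × 2 × 4 × 2 × 4 × 2 = 1024.

1024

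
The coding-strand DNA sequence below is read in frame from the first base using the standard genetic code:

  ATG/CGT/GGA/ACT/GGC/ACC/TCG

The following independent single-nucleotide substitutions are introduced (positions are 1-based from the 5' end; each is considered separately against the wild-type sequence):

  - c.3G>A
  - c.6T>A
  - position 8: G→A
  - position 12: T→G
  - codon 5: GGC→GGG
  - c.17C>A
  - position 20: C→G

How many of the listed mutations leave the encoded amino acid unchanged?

Codon 1: ATG (Met) → ATA (Ile) — missense.
Codon 2: CGT (Arg) → CGA (Arg) — synonymous.
Codon 3: GGA (Gly) → GAA (Glu) — missense.
Codon 4: ACT (Thr) → ACG (Thr) — synonymous.
Codon 5: GGC (Gly) → GGG (Gly) — synonymous.
Codon 6: ACC (Thr) → AAC (Asn) — missense.
Codon 7: TCG (Ser) → TGG (Trp) — missense.
Synonymous: 3 of 7.

3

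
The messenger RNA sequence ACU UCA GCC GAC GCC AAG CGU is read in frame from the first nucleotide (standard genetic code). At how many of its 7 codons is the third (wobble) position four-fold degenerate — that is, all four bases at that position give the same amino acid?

5

Codon 1 ACU (Thr): third position 4-fold.
Codon 2 UCA (Ser): third position 4-fold.
Codon 3 GCC (Ala): third position 4-fold.
Codon 4 GAC (Asp): third position 2-fold.
Codon 5 GCC (Ala): third position 4-fold.
Codon 6 AAG (Lys): third position 2-fold.
Codon 7 CGU (Arg): third position 4-fold.
Four-fold degenerate third positions: 5.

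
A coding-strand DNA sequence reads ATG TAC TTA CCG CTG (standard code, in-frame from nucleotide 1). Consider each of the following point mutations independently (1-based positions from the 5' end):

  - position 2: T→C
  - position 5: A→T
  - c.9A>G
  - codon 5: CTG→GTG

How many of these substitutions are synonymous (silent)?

1

Codon 1: ATG (Met) → ACG (Thr) — missense.
Codon 2: TAC (Tyr) → TTC (Phe) — missense.
Codon 3: TTA (Leu) → TTG (Leu) — synonymous.
Codon 5: CTG (Leu) → GTG (Val) — missense.
Synonymous: 1 of 4.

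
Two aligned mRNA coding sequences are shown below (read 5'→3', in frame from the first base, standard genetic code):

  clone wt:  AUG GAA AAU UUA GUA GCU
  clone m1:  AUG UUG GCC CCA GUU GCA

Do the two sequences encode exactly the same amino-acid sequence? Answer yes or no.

Codon 1: AUG Met / AUG Met — identical.
Codon 2: GAA Glu / UUG Leu — nonsynonymous.
Codon 3: AAU Asn / GCC Ala — nonsynonymous.
Codon 4: UUA Leu / CCA Pro — nonsynonymous.
Codon 5: GUA Val / GUU Val — synonymous.
Codon 6: GCU Ala / GCA Ala — synonymous.
Nonsynonymous differences: 3 → different protein.

no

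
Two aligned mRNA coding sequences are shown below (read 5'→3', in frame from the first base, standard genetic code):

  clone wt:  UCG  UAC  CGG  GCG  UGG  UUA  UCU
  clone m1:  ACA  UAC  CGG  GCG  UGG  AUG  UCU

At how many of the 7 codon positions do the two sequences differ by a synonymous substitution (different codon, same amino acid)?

0

Codon 1: UCG Ser / ACA Thr — nonsynonymous.
Codon 2: UAC Tyr / UAC Tyr — identical.
Codon 3: CGG Arg / CGG Arg — identical.
Codon 4: GCG Ala / GCG Ala — identical.
Codon 5: UGG Trp / UGG Trp — identical.
Codon 6: UUA Leu / AUG Met — nonsynonymous.
Codon 7: UCU Ser / UCU Ser — identical.
Synonymous differences: 0.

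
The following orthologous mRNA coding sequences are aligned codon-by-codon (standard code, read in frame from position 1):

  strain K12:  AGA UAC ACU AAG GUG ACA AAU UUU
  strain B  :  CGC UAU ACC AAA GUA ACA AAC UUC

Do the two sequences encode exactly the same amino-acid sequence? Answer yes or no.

yes

Codon 1: AGA Arg / CGC Arg — synonymous.
Codon 2: UAC Tyr / UAU Tyr — synonymous.
Codon 3: ACU Thr / ACC Thr — synonymous.
Codon 4: AAG Lys / AAA Lys — synonymous.
Codon 5: GUG Val / GUA Val — synonymous.
Codon 6: ACA Thr / ACA Thr — identical.
Codon 7: AAU Asn / AAC Asn — synonymous.
Codon 8: UUU Phe / UUC Phe — synonymous.
Nonsynonymous differences: 0 → same protein.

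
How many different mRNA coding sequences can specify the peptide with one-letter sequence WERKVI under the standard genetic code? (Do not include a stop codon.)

288

Trp: 1 codon.
Glu: 2 codons.
Arg: 6 codons.
Lys: 2 codons.
Val: 4 codons.
Ile: 3 codons.
1 × 2 × 6 × 2 × 4 × 3 = 288.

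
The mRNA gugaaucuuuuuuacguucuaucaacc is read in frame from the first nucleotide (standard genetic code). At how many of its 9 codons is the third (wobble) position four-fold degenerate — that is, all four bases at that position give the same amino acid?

6

Codon 1 GUG (Val): third position 4-fold.
Codon 2 AAU (Asn): third position 2-fold.
Codon 3 CUU (Leu): third position 4-fold.
Codon 4 UUU (Phe): third position 2-fold.
Codon 5 UAC (Tyr): third position 2-fold.
Codon 6 GUU (Val): third position 4-fold.
Codon 7 CUA (Leu): third position 4-fold.
Codon 8 UCA (Ser): third position 4-fold.
Codon 9 ACC (Thr): third position 4-fold.
Four-fold degenerate third positions: 6.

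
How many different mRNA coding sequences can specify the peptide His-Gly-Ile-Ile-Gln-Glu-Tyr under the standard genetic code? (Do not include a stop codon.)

576

His: 2 codons.
Gly: 4 codons.
Ile: 3 codons.
Ile: 3 codons.
Gln: 2 codons.
Glu: 2 codons.
Tyr: 2 codons.
2 × 4 × 3 × 3 × 2 × 2 × 2 = 576.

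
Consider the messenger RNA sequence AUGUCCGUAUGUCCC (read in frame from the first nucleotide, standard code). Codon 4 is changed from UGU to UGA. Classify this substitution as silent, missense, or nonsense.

nonsense

Position 12 falls in codon 4: UGU → Cys.
After the substitution the codon is UGA → Stop.
The new codon is a stop codon, so this is a nonsense mutation.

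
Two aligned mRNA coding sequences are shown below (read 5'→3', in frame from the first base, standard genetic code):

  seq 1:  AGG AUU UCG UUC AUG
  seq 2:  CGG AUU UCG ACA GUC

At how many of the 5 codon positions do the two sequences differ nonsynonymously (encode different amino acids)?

2

Codon 1: AGG Arg / CGG Arg — synonymous.
Codon 2: AUU Ile / AUU Ile — identical.
Codon 3: UCG Ser / UCG Ser — identical.
Codon 4: UUC Phe / ACA Thr — nonsynonymous.
Codon 5: AUG Met / GUC Val — nonsynonymous.
Nonsynonymous differences: 2.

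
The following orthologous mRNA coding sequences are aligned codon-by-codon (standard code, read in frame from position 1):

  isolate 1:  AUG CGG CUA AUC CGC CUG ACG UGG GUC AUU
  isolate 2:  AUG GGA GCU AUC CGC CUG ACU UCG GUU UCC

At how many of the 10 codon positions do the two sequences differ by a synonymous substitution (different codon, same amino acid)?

Codon 1: AUG Met / AUG Met — identical.
Codon 2: CGG Arg / GGA Gly — nonsynonymous.
Codon 3: CUA Leu / GCU Ala — nonsynonymous.
Codon 4: AUC Ile / AUC Ile — identical.
Codon 5: CGC Arg / CGC Arg — identical.
Codon 6: CUG Leu / CUG Leu — identical.
Codon 7: ACG Thr / ACU Thr — synonymous.
Codon 8: UGG Trp / UCG Ser — nonsynonymous.
Codon 9: GUC Val / GUU Val — synonymous.
Codon 10: AUU Ile / UCC Ser — nonsynonymous.
Synonymous differences: 2.

2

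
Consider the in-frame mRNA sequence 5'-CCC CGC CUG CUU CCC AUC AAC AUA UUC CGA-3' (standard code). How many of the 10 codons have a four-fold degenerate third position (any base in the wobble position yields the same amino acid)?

6

Codon 1 CCC (Pro): third position 4-fold.
Codon 2 CGC (Arg): third position 4-fold.
Codon 3 CUG (Leu): third position 4-fold.
Codon 4 CUU (Leu): third position 4-fold.
Codon 5 CCC (Pro): third position 4-fold.
Codon 6 AUC (Ile): third position 3-fold.
Codon 7 AAC (Asn): third position 2-fold.
Codon 8 AUA (Ile): third position 3-fold.
Codon 9 UUC (Phe): third position 2-fold.
Codon 10 CGA (Arg): third position 4-fold.
Four-fold degenerate third positions: 6.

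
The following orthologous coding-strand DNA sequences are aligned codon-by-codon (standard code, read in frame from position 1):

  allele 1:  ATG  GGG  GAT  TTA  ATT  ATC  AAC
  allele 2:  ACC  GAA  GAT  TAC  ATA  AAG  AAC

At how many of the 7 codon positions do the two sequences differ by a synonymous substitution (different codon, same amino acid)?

1

Codon 1: ATG Met / ACC Thr — nonsynonymous.
Codon 2: GGG Gly / GAA Glu — nonsynonymous.
Codon 3: GAT Asp / GAT Asp — identical.
Codon 4: TTA Leu / TAC Tyr — nonsynonymous.
Codon 5: ATT Ile / ATA Ile — synonymous.
Codon 6: ATC Ile / AAG Lys — nonsynonymous.
Codon 7: AAC Asn / AAC Asn — identical.
Synonymous differences: 1.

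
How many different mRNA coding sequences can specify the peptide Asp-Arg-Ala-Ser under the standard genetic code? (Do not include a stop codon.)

288

Asp: 2 codons.
Arg: 6 codons.
Ala: 4 codons.
Ser: 6 codons.
2 × 6 × 4 × 6 = 288.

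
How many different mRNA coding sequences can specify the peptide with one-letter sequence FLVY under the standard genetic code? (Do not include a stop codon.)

Phe: 2 codons.
Leu: 6 codons.
Val: 4 codons.
Tyr: 2 codons.
2 × 6 × 4 × 2 = 96.

96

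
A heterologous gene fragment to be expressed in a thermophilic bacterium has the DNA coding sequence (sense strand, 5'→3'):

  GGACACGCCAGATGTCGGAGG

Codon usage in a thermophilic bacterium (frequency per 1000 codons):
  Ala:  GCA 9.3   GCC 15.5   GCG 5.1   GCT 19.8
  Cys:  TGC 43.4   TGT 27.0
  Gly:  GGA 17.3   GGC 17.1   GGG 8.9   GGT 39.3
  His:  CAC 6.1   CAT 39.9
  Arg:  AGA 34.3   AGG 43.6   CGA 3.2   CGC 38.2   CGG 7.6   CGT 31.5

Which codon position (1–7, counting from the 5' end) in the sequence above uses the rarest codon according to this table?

Codon 1 GGA (Gly): 17.3 per 1000.
Codon 2 CAC (His): 6.1 per 1000.
Codon 3 GCC (Ala): 15.5 per 1000.
Codon 4 AGA (Arg): 34.3 per 1000.
Codon 5 TGT (Cys): 27.0 per 1000.
Codon 6 CGG (Arg): 7.6 per 1000.
Codon 7 AGG (Arg): 43.6 per 1000.
Lowest frequency is 6.1 at codon 2.

2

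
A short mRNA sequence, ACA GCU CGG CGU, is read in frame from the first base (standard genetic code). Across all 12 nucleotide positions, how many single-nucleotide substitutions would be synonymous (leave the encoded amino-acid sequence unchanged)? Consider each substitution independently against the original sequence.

Codon 1 (ACA, Thr): 3 synonymous substitutions.
Codon 2 (GCU, Ala): 3 synonymous substitutions.
Codon 3 (CGG, Arg): 4 synonymous substitutions.
Codon 4 (CGU, Arg): 3 synonymous substitutions.
Total: 3 + 3 + 4 + 3 = 13.

13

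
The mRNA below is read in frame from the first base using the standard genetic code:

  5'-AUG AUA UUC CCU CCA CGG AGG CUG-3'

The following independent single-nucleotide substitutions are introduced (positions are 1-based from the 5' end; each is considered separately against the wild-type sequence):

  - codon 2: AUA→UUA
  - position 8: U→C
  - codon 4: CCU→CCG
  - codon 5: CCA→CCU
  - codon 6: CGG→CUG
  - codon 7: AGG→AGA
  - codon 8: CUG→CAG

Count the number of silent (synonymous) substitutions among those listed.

Codon 2: AUA (Ile) → UUA (Leu) — missense.
Codon 3: UUC (Phe) → UCC (Ser) — missense.
Codon 4: CCU (Pro) → CCG (Pro) — synonymous.
Codon 5: CCA (Pro) → CCU (Pro) — synonymous.
Codon 6: CGG (Arg) → CUG (Leu) — missense.
Codon 7: AGG (Arg) → AGA (Arg) — synonymous.
Codon 8: CUG (Leu) → CAG (Gln) — missense.
Synonymous: 3 of 7.

3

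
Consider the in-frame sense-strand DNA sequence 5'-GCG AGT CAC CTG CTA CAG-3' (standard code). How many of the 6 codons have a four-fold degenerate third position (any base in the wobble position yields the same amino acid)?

3

Codon 1 GCG (Ala): third position 4-fold.
Codon 2 AGT (Ser): third position 2-fold.
Codon 3 CAC (His): third position 2-fold.
Codon 4 CTG (Leu): third position 4-fold.
Codon 5 CTA (Leu): third position 4-fold.
Codon 6 CAG (Gln): third position 2-fold.
Four-fold degenerate third positions: 3.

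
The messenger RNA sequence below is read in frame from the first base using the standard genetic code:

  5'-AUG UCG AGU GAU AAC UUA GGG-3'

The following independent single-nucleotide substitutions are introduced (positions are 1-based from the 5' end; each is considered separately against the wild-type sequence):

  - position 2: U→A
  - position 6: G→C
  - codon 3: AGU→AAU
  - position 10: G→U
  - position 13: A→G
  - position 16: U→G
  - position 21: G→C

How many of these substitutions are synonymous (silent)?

2

Codon 1: AUG (Met) → AAG (Lys) — missense.
Codon 2: UCG (Ser) → UCC (Ser) — synonymous.
Codon 3: AGU (Ser) → AAU (Asn) — missense.
Codon 4: GAU (Asp) → UAU (Tyr) — missense.
Codon 5: AAC (Asn) → GAC (Asp) — missense.
Codon 6: UUA (Leu) → GUA (Val) — missense.
Codon 7: GGG (Gly) → GGC (Gly) — synonymous.
Synonymous: 2 of 7.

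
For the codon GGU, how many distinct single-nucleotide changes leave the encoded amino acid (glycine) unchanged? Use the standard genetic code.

Position 1: none → 0 synonymous.
Position 2: none → 0 synonymous.
Position 3: GGC, GGA, GGG → 3 synonymous.
Total: 0 + 0 + 3 = 3.

3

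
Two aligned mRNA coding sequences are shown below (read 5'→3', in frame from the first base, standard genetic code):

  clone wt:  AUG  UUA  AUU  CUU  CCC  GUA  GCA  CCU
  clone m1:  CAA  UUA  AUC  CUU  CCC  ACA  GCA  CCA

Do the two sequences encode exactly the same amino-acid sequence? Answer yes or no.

Codon 1: AUG Met / CAA Gln — nonsynonymous.
Codon 2: UUA Leu / UUA Leu — identical.
Codon 3: AUU Ile / AUC Ile — synonymous.
Codon 4: CUU Leu / CUU Leu — identical.
Codon 5: CCC Pro / CCC Pro — identical.
Codon 6: GUA Val / ACA Thr — nonsynonymous.
Codon 7: GCA Ala / GCA Ala — identical.
Codon 8: CCU Pro / CCA Pro — synonymous.
Nonsynonymous differences: 2 → different protein.

no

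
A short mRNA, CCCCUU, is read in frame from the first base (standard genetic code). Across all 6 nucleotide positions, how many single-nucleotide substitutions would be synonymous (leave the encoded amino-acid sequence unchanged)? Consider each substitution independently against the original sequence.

Codon 1 (CCC, Pro): 3 synonymous substitutions.
Codon 2 (CUU, Leu): 3 synonymous substitutions.
Total: 3 + 3 = 6.

6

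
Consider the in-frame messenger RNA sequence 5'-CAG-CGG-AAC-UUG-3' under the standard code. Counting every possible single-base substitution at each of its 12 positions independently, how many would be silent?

8

Codon 1 (CAG, Gln): 1 synonymous substitution.
Codon 2 (CGG, Arg): 4 synonymous substitutions.
Codon 3 (AAC, Asn): 1 synonymous substitution.
Codon 4 (UUG, Leu): 2 synonymous substitutions.
Total: 1 + 4 + 1 + 2 = 8.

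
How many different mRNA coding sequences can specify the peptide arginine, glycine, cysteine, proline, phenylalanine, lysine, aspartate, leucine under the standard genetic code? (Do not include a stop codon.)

9216

Arg: 6 codons.
Gly: 4 codons.
Cys: 2 codons.
Pro: 4 codons.
Phe: 2 codons.
Lys: 2 codons.
Asp: 2 codons.
Leu: 6 codons.
6 × 4 × 2 × 4 × 2 × 2 × 2 × 6 = 9216.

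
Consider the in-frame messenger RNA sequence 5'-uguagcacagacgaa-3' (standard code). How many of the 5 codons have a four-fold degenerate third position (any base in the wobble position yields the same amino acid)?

1

Codon 1 UGU (Cys): third position 2-fold.
Codon 2 AGC (Ser): third position 2-fold.
Codon 3 ACA (Thr): third position 4-fold.
Codon 4 GAC (Asp): third position 2-fold.
Codon 5 GAA (Glu): third position 2-fold.
Four-fold degenerate third positions: 1.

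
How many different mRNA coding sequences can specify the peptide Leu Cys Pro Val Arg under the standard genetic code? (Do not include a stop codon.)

Leu: 6 codons.
Cys: 2 codons.
Pro: 4 codons.
Val: 4 codons.
Arg: 6 codons.
6 × 2 × 4 × 4 × 6 = 1152.

1152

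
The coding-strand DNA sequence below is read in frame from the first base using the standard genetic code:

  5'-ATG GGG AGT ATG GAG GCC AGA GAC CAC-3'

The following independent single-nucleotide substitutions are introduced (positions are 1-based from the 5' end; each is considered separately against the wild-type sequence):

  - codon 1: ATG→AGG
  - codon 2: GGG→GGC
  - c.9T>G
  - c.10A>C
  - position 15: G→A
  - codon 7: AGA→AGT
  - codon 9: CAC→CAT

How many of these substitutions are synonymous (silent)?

3

Codon 1: ATG (Met) → AGG (Arg) — missense.
Codon 2: GGG (Gly) → GGC (Gly) — synonymous.
Codon 3: AGT (Ser) → AGG (Arg) — missense.
Codon 4: ATG (Met) → CTG (Leu) — missense.
Codon 5: GAG (Glu) → GAA (Glu) — synonymous.
Codon 7: AGA (Arg) → AGT (Ser) — missense.
Codon 9: CAC (His) → CAT (His) — synonymous.
Synonymous: 3 of 7.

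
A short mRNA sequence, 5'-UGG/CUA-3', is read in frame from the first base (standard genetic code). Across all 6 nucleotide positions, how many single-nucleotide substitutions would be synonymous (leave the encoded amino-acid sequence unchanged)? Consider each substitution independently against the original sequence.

Codon 1 (UGG, Trp): 0 synonymous substitutions.
Codon 2 (CUA, Leu): 4 synonymous substitutions.
Total: 0 + 4 = 4.

4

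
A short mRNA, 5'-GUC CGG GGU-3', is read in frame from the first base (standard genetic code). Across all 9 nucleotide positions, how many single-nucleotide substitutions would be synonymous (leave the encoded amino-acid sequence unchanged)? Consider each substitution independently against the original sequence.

10

Codon 1 (GUC, Val): 3 synonymous substitutions.
Codon 2 (CGG, Arg): 4 synonymous substitutions.
Codon 3 (GGU, Gly): 3 synonymous substitutions.
Total: 3 + 4 + 3 = 10.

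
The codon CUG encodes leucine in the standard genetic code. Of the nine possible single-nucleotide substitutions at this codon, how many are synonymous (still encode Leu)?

Position 1: UUG → 1 synonymous.
Position 2: none → 0 synonymous.
Position 3: CUU, CUC, CUA → 3 synonymous.
Total: 1 + 0 + 3 = 4.

4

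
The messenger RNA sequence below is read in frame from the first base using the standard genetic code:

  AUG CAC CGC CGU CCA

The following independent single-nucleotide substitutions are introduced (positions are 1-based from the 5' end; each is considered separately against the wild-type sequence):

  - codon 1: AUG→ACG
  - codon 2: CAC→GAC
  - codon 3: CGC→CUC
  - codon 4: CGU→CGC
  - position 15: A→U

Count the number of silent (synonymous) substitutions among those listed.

Codon 1: AUG (Met) → ACG (Thr) — missense.
Codon 2: CAC (His) → GAC (Asp) — missense.
Codon 3: CGC (Arg) → CUC (Leu) — missense.
Codon 4: CGU (Arg) → CGC (Arg) — synonymous.
Codon 5: CCA (Pro) → CCU (Pro) — synonymous.
Synonymous: 2 of 5.

2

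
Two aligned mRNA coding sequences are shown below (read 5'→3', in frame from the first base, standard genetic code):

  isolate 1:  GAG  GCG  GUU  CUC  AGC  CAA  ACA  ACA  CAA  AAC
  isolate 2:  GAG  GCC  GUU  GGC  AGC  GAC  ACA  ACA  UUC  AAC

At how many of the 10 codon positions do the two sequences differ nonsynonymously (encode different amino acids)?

3

Codon 1: GAG Glu / GAG Glu — identical.
Codon 2: GCG Ala / GCC Ala — synonymous.
Codon 3: GUU Val / GUU Val — identical.
Codon 4: CUC Leu / GGC Gly — nonsynonymous.
Codon 5: AGC Ser / AGC Ser — identical.
Codon 6: CAA Gln / GAC Asp — nonsynonymous.
Codon 7: ACA Thr / ACA Thr — identical.
Codon 8: ACA Thr / ACA Thr — identical.
Codon 9: CAA Gln / UUC Phe — nonsynonymous.
Codon 10: AAC Asn / AAC Asn — identical.
Nonsynonymous differences: 3.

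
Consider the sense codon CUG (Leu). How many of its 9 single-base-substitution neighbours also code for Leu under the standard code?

Position 1: UUG → 1 synonymous.
Position 2: none → 0 synonymous.
Position 3: CUU, CUC, CUA → 3 synonymous.
Total: 1 + 0 + 3 = 4.

4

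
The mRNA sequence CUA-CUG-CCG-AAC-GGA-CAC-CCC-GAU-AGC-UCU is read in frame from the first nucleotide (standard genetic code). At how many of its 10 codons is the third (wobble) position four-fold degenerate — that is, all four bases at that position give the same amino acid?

6

Codon 1 CUA (Leu): third position 4-fold.
Codon 2 CUG (Leu): third position 4-fold.
Codon 3 CCG (Pro): third position 4-fold.
Codon 4 AAC (Asn): third position 2-fold.
Codon 5 GGA (Gly): third position 4-fold.
Codon 6 CAC (His): third position 2-fold.
Codon 7 CCC (Pro): third position 4-fold.
Codon 8 GAU (Asp): third position 2-fold.
Codon 9 AGC (Ser): third position 2-fold.
Codon 10 UCU (Ser): third position 4-fold.
Four-fold degenerate third positions: 6.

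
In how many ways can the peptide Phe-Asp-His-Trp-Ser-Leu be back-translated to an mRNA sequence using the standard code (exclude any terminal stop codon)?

Phe: 2 codons.
Asp: 2 codons.
His: 2 codons.
Trp: 1 codon.
Ser: 6 codons.
Leu: 6 codons.
2 × 2 × 2 × 1 × 6 × 6 = 288.

288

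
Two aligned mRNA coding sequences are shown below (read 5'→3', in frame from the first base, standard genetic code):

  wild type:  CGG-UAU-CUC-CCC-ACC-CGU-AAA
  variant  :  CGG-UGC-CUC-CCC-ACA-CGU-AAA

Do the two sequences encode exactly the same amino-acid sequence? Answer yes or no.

Codon 1: CGG Arg / CGG Arg — identical.
Codon 2: UAU Tyr / UGC Cys — nonsynonymous.
Codon 3: CUC Leu / CUC Leu — identical.
Codon 4: CCC Pro / CCC Pro — identical.
Codon 5: ACC Thr / ACA Thr — synonymous.
Codon 6: CGU Arg / CGU Arg — identical.
Codon 7: AAA Lys / AAA Lys — identical.
Nonsynonymous differences: 1 → different protein.

no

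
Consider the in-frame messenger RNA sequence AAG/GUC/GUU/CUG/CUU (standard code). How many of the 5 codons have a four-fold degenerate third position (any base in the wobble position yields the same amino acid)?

Codon 1 AAG (Lys): third position 2-fold.
Codon 2 GUC (Val): third position 4-fold.
Codon 3 GUU (Val): third position 4-fold.
Codon 4 CUG (Leu): third position 4-fold.
Codon 5 CUU (Leu): third position 4-fold.
Four-fold degenerate third positions: 4.

4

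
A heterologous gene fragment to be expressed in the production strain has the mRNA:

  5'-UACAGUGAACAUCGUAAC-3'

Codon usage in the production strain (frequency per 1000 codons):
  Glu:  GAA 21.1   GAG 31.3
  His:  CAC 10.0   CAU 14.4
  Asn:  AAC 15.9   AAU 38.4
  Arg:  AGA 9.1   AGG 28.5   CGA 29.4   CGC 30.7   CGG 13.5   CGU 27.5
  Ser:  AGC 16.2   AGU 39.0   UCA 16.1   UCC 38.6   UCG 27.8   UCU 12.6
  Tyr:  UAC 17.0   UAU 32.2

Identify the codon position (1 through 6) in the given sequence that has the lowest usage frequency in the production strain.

Codon 1 UAC (Tyr): 17.0 per 1000.
Codon 2 AGU (Ser): 39.0 per 1000.
Codon 3 GAA (Glu): 21.1 per 1000.
Codon 4 CAU (His): 14.4 per 1000.
Codon 5 CGU (Arg): 27.5 per 1000.
Codon 6 AAC (Asn): 15.9 per 1000.
Lowest frequency is 14.4 at codon 4.

4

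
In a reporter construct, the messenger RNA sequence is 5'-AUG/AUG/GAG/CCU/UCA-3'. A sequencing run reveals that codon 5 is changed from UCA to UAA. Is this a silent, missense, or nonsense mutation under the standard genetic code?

nonsense

Position 14 falls in codon 5: UCA → Ser.
After the substitution the codon is UAA → Stop.
The new codon is a stop codon, so this is a nonsense mutation.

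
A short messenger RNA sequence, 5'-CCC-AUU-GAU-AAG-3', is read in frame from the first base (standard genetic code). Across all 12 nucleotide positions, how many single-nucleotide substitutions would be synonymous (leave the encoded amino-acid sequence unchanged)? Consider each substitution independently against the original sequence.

7

Codon 1 (CCC, Pro): 3 synonymous substitutions.
Codon 2 (AUU, Ile): 2 synonymous substitutions.
Codon 3 (GAU, Asp): 1 synonymous substitution.
Codon 4 (AAG, Lys): 1 synonymous substitution.
Total: 3 + 2 + 1 + 1 = 7.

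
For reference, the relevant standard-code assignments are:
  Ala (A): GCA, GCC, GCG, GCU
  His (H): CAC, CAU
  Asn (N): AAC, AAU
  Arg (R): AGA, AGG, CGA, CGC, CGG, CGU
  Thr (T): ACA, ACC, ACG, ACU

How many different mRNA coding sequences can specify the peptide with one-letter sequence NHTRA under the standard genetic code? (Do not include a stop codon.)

384

Asn: 2 codons.
His: 2 codons.
Thr: 4 codons.
Arg: 6 codons.
Ala: 4 codons.
2 × 2 × 4 × 6 × 4 = 384.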